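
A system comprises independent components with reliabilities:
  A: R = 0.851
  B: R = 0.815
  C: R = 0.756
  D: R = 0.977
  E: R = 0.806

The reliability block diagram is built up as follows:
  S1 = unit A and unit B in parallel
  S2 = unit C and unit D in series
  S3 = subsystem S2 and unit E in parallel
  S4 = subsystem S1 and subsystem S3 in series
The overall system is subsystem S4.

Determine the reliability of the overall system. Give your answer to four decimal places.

Parallel (A and B): 1 − (1 − 0.851000)(1 − 0.815000) = 0.972435
Series (C and D): 0.756000 × 0.977000 = 0.738612
Parallel ([0.738612] and E): 1 − (1 − 0.738612)(1 − 0.806000) = 0.949291
Series ([0.972435] and [0.949291]): 0.972435 × 0.949291 = 0.9231

0.9231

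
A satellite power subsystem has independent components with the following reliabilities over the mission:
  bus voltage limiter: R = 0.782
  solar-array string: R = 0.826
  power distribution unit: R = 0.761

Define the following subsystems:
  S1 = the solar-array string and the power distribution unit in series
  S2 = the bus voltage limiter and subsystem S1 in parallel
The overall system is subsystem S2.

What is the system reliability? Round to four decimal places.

Series (solar-array string and power distribution unit): 0.826000 × 0.761000 = 0.628586
Parallel (bus voltage limiter and [0.628586]): 1 − (1 − 0.782000)(1 − 0.628586) = 0.9190

0.9190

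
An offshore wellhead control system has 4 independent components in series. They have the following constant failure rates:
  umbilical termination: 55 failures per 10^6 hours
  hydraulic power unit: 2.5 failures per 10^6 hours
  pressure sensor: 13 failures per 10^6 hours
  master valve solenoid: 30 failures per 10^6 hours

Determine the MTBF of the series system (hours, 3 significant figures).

9950

Series of exponential components: λ_sys = Σ λ_i
λ_sys = 0.000055 + 0.0000025 + 0.000013 + 0.000030 = 1.0050e-04 /h
MTBF = 1 / λ_sys = 9950 h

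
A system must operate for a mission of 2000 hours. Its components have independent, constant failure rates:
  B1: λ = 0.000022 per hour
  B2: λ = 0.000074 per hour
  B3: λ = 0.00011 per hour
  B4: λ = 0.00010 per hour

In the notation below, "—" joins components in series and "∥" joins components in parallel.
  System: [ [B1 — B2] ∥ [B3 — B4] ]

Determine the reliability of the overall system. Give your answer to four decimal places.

0.9401

R(B1) = exp(−0.000022 × 2000) = 0.956954
R(B2) = exp(−0.000074 × 2000) = 0.862431
R(B3) = exp(−0.00011 × 2000) = 0.802519
R(B4) = exp(−0.00010 × 2000) = 0.818731
Series (B1 and B2): 0.956954 × 0.862431 = 0.825307
Series (B3 and B4): 0.802519 × 0.818731 = 0.657047
Parallel ([0.825307] and [0.657047]): 1 − (1 − 0.825307)(1 − 0.657047) = 0.9401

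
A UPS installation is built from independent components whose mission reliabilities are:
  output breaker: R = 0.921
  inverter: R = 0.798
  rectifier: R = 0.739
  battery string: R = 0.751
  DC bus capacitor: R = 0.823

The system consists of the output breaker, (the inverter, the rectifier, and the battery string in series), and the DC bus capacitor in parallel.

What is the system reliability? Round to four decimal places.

0.9922

Series (inverter, rectifier, and battery string): 0.798000 × 0.739000 × 0.751000 = 0.442881
Parallel (output breaker, [0.442881], and DC bus capacitor): 1 − (1 − 0.921000)(1 − 0.442881)(1 − 0.823000) = 0.9922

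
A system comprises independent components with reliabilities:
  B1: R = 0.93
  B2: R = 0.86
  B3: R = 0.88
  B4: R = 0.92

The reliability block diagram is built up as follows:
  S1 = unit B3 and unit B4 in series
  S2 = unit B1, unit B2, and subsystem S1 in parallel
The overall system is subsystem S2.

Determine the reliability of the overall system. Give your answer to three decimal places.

0.998

Series (B3 and B4): 0.88000 × 0.92000 = 0.80960
Parallel (B1, B2, and [0.80960]): 1 − (1 − 0.93000)(1 − 0.86000)(1 − 0.80960) = 0.998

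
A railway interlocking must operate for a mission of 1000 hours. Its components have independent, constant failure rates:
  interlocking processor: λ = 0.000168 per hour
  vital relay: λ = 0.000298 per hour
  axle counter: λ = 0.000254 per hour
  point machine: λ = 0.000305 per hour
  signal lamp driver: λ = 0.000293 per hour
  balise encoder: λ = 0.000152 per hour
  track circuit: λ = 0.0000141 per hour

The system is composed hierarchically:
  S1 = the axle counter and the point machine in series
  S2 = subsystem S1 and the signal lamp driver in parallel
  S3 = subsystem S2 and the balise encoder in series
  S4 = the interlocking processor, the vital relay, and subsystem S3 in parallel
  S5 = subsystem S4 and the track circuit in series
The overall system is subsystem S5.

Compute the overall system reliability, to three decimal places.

0.977

R(interlocking processor) = exp(−0.000168 × 1000) = 0.84535
R(vital relay) = exp(−0.000298 × 1000) = 0.74230
R(axle counter) = exp(−0.000254 × 1000) = 0.77569
R(point machine) = exp(−0.000305 × 1000) = 0.73712
R(signal lamp driver) = exp(−0.000293 × 1000) = 0.74602
R(balise encoder) = exp(−0.000152 × 1000) = 0.85899
R(track circuit) = exp(−0.0000141 × 1000) = 0.98600
Series (axle counter and point machine): 0.77569 × 0.73712 = 0.57178
Parallel ([0.57178] and signal lamp driver): 1 − (1 − 0.57178)(1 − 0.74602) = 0.89124
Series ([0.89124] and balise encoder): 0.89124 × 0.85899 = 0.76557
Parallel (interlocking processor, vital relay, and [0.76557]): 1 − (1 − 0.84535)(1 − 0.74230)(1 − 0.76557) = 0.99066
Series ([0.99066] and track circuit): 0.99066 × 0.98600 = 0.977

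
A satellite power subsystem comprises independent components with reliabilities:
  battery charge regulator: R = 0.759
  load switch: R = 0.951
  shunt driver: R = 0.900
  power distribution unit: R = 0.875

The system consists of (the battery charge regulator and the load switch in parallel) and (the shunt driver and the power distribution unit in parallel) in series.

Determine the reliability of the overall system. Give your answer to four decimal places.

0.9758

Parallel (battery charge regulator and load switch): 1 − (1 − 0.759000)(1 − 0.951000) = 0.988191
Parallel (shunt driver and power distribution unit): 1 − (1 − 0.900000)(1 − 0.875000) = 0.987500
Series ([0.988191] and [0.987500]): 0.988191 × 0.987500 = 0.9758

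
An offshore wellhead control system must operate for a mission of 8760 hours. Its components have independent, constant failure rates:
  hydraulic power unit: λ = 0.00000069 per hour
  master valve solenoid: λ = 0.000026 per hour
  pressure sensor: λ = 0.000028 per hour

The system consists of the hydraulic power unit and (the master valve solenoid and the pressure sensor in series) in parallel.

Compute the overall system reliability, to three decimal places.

R(hydraulic power unit) = exp(−0.00000069 × 8760) = 0.99397
R(master valve solenoid) = exp(−0.000026 × 8760) = 0.79632
R(pressure sensor) = exp(−0.000028 × 8760) = 0.78249
Series (master valve solenoid and pressure sensor): 0.79632 × 0.78249 = 0.62311
Parallel (hydraulic power unit and [0.62311]): 1 − (1 − 0.99397)(1 − 0.62311) = 0.998

0.998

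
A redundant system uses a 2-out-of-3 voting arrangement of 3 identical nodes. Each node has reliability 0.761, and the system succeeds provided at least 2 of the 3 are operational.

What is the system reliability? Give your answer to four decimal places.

0.8559

R = Σ_{i=2}^{3} C(3,i) p^i (1−p)^{3−i} with p = 0.761
C(3,2)·0.761^2·0.239^1 = 0.415230
C(3,3)·0.761^3·0.239^0 = 0.440711
Sum = 0.8559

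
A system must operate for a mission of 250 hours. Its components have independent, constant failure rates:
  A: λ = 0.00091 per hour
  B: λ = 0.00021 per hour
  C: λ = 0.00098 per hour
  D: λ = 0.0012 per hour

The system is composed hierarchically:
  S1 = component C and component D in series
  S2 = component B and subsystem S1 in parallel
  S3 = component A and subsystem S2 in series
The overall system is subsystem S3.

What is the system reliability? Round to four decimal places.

0.7794

R(A) = exp(−0.00091 × 250) = 0.796522
R(B) = exp(−0.00021 × 250) = 0.948854
R(C) = exp(−0.00098 × 250) = 0.782705
R(D) = exp(−0.0012 × 250) = 0.740818
Series (C and D): 0.782705 × 0.740818 = 0.579842
Parallel (B and [0.579842]): 1 − (1 − 0.948854)(1 − 0.579842) = 0.978511
Series (A and [0.978511]): 0.796522 × 0.978511 = 0.7794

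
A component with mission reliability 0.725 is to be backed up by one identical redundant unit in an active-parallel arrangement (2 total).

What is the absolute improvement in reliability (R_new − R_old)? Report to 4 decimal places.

0.1994

R_before = 0.725
R_after = 1 − (1 − 0.725)^2 = 0.9244
ΔR = 0.9244 − 0.725 = 0.1994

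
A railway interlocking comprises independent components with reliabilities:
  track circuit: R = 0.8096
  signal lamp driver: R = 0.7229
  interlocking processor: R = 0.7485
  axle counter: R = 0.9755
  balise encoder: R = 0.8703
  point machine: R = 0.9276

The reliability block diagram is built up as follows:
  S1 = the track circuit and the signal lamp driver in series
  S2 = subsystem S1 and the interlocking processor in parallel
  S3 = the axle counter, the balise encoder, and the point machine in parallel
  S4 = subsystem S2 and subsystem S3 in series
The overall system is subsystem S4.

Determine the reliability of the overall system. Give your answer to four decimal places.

Series (track circuit and signal lamp driver): 0.809600 × 0.722900 = 0.585260
Parallel ([0.585260] and interlocking processor): 1 − (1 − 0.585260)(1 − 0.748500) = 0.895693
Parallel (axle counter, balise encoder, and point machine): 1 − (1 − 0.975500)(1 − 0.870300)(1 − 0.927600) = 0.999770
Series ([0.895693] and [0.999770]): 0.895693 × 0.999770 = 0.8955

0.8955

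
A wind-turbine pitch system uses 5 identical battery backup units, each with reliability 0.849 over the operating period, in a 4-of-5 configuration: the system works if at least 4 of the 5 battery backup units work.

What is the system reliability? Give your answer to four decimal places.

R = Σ_{i=4}^{5} C(5,i) p^i (1−p)^{5−i} with p = 0.849
C(5,4)·0.849^4·0.151^1 = 0.392263
C(5,5)·0.849^5·0.151^0 = 0.441101
Sum = 0.8334

0.8334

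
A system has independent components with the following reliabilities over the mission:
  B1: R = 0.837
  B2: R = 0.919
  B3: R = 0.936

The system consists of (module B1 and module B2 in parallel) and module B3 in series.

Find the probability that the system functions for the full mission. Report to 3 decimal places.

0.924

Parallel (B1 and B2): 1 − (1 − 0.83700)(1 − 0.91900) = 0.98680
Series ([0.98680] and B3): 0.98680 × 0.93600 = 0.924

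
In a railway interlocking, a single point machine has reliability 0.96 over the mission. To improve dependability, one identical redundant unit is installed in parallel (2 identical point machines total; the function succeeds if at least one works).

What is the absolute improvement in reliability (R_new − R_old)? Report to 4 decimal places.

0.0384

R_before = 0.96
R_after = 1 − (1 − 0.96)^2 = 0.9984
ΔR = 0.9984 − 0.96 = 0.0384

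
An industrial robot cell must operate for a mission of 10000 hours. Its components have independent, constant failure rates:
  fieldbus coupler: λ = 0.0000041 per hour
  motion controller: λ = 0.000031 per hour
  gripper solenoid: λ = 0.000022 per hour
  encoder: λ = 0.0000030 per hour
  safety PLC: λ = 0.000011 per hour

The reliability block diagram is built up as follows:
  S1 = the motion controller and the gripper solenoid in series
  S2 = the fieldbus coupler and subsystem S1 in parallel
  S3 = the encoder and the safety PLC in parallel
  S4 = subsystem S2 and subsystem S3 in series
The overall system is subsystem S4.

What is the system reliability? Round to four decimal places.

R(fieldbus coupler) = exp(−0.0000041 × 10000) = 0.959829
R(motion controller) = exp(−0.000031 × 10000) = 0.733447
R(gripper solenoid) = exp(−0.000022 × 10000) = 0.802519
R(encoder) = exp(−0.0000030 × 10000) = 0.970446
R(safety PLC) = exp(−0.000011 × 10000) = 0.895834
Series (motion controller and gripper solenoid): 0.733447 × 0.802519 = 0.588605
Parallel (fieldbus coupler and [0.588605]): 1 − (1 − 0.959829)(1 − 0.588605) = 0.983474
Parallel (encoder and safety PLC): 1 − (1 − 0.970446)(1 − 0.895834) = 0.996921
Series ([0.983474] and [0.996921]): 0.983474 × 0.996921 = 0.9804

0.9804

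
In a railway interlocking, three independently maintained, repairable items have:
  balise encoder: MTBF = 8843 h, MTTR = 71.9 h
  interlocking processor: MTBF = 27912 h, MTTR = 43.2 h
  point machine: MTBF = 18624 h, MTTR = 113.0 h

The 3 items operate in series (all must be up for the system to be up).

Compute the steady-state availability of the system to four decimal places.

0.9844

A(balise encoder) = MTBF/(MTBF+MTTR) = 8843/(8843+71.9) = 0.991935
A(interlocking processor) = MTBF/(MTBF+MTTR) = 27912/(27912+43.2) = 0.998455
A(point machine) = MTBF/(MTBF+MTTR) = 18624/(18624+113.0) = 0.993969
Series availability: 0.991935 × 0.998455 × 0.993969 = 0.9844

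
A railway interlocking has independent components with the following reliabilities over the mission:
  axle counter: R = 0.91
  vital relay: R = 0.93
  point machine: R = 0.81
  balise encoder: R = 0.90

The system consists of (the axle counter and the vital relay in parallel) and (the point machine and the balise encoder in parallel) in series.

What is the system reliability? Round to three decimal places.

Parallel (axle counter and vital relay): 1 − (1 − 0.91000)(1 − 0.93000) = 0.99370
Parallel (point machine and balise encoder): 1 − (1 − 0.81000)(1 − 0.90000) = 0.98100
Series ([0.99370] and [0.98100]): 0.99370 × 0.98100 = 0.975

0.975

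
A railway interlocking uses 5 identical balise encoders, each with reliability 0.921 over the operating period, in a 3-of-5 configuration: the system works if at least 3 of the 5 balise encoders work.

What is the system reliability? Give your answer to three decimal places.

0.996

R = Σ_{i=3}^{5} C(5,i) p^i (1−p)^{5−i} with p = 0.921
C(5,3)·0.921^3·0.079^2 = 0.04876
C(5,4)·0.921^4·0.079^1 = 0.28421
C(5,5)·0.921^5·0.079^0 = 0.66267
Sum = 0.996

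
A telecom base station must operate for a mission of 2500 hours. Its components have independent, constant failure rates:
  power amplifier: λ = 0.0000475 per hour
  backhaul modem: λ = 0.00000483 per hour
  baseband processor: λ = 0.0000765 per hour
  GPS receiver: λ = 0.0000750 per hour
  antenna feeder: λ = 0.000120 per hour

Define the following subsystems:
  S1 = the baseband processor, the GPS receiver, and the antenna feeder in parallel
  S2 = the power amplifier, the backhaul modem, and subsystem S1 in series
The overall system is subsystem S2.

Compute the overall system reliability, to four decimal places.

0.8706

R(power amplifier) = exp(−0.0000475 × 2500) = 0.888030
R(backhaul modem) = exp(−0.00000483 × 2500) = 0.987998
R(baseband processor) = exp(−0.0000765 × 2500) = 0.825926
R(GPS receiver) = exp(−0.0000750 × 2500) = 0.829029
R(antenna feeder) = exp(−0.000120 × 2500) = 0.740818
Parallel (baseband processor, GPS receiver, and antenna feeder): 1 − (1 − 0.825926)(1 − 0.829029)(1 − 0.740818) = 0.992286
Series (power amplifier, backhaul modem, and [0.992286]): 0.888030 × 0.987998 × 0.992286 = 0.8706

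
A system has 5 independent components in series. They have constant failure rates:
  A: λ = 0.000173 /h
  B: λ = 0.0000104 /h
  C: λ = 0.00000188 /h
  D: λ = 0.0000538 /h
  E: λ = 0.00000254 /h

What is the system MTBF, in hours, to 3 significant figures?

4140

Series of exponential components: λ_sys = Σ λ_i
λ_sys = 0.000173 + 0.0000104 + 0.00000188 + 0.0000538 + 0.00000254 = 2.4162e-04 /h
MTBF = 1 / λ_sys = 4140 h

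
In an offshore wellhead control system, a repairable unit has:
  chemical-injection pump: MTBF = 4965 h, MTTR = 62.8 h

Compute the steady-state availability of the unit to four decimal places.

0.9875

A(chemical-injection pump) = MTBF/(MTBF+MTTR) = 4965/(4965+62.8) = 0.9875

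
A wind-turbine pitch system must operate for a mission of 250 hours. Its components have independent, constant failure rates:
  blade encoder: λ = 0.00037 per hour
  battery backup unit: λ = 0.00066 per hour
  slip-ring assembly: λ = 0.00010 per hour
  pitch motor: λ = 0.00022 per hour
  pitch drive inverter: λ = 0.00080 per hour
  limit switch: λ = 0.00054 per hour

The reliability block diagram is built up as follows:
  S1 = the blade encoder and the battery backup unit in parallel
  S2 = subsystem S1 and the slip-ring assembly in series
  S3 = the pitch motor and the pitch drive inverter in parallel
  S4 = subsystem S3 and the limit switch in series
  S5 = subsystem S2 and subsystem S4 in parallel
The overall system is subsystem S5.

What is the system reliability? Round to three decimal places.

0.995

R(blade encoder) = exp(−0.00037 × 250) = 0.91165
R(battery backup unit) = exp(−0.00066 × 250) = 0.84789
R(slip-ring assembly) = exp(−0.00010 × 250) = 0.97531
R(pitch motor) = exp(−0.00022 × 250) = 0.94649
R(pitch drive inverter) = exp(−0.00080 × 250) = 0.81873
R(limit switch) = exp(−0.00054 × 250) = 0.87372
Parallel (blade encoder and battery backup unit): 1 − (1 − 0.91165)(1 − 0.84789) = 0.98656
Series ([0.98656] and slip-ring assembly): 0.98656 × 0.97531 = 0.96220
Parallel (pitch motor and pitch drive inverter): 1 − (1 − 0.94649)(1 − 0.81873) = 0.99030
Series ([0.99030] and limit switch): 0.99030 × 0.87372 = 0.86524
Parallel ([0.96220] and [0.86524]): 1 − (1 − 0.96220)(1 − 0.86524) = 0.995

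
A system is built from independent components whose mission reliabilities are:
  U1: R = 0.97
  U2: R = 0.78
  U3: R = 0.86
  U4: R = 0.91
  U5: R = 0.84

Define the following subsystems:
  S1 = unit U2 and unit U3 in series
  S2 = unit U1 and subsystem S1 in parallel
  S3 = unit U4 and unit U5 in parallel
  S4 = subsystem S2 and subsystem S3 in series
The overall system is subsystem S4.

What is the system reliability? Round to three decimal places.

Series (U2 and U3): 0.78000 × 0.86000 = 0.67080
Parallel (U1 and [0.67080]): 1 − (1 − 0.97000)(1 − 0.67080) = 0.99012
Parallel (U4 and U5): 1 − (1 − 0.91000)(1 − 0.84000) = 0.98560
Series ([0.99012] and [0.98560]): 0.99012 × 0.98560 = 0.976

0.976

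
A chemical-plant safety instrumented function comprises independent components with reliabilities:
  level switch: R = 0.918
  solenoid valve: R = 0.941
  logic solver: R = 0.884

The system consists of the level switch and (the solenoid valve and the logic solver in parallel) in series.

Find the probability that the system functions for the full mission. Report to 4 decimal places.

0.9117

Parallel (solenoid valve and logic solver): 1 − (1 − 0.941000)(1 − 0.884000) = 0.993156
Series (level switch and [0.993156]): 0.918000 × 0.993156 = 0.9117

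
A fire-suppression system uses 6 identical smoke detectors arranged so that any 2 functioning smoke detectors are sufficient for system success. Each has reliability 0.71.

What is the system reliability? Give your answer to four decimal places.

R = Σ_{i=2}^{6} C(6,i) p^i (1−p)^{6−i} with p = 0.71
C(6,2)·0.71^2·0.29^4 = 0.053481
C(6,3)·0.71^3·0.29^3 = 0.174582
C(6,4)·0.71^4·0.29^2 = 0.320568
C(6,5)·0.71^5·0.29^1 = 0.313936
C(6,6)·0.71^6·0.29^0 = 0.128100
Sum = 0.9907

0.9907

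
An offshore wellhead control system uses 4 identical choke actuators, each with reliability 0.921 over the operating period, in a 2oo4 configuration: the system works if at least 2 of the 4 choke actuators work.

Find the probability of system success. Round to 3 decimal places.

0.998

R = Σ_{i=2}^{4} C(4,i) p^i (1−p)^{4−i} with p = 0.921
C(4,2)·0.921^2·0.079^2 = 0.03176
C(4,3)·0.921^3·0.079^1 = 0.24687
C(4,4)·0.921^4·0.079^0 = 0.71951
Sum = 0.998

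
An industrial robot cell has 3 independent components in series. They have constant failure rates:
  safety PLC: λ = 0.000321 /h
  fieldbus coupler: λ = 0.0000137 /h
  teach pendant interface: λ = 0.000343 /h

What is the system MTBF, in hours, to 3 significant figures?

Series of exponential components: λ_sys = Σ λ_i
λ_sys = 0.000321 + 0.0000137 + 0.000343 = 6.7770e-04 /h
MTBF = 1 / λ_sys = 1480 h

1480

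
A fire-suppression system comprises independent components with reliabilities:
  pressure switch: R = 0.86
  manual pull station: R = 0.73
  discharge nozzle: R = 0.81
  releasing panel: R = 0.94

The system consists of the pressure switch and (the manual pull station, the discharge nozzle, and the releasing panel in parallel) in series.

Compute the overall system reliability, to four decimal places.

0.8574

Parallel (manual pull station, discharge nozzle, and releasing panel): 1 − (1 − 0.730000)(1 − 0.810000)(1 − 0.940000) = 0.996922
Series (pressure switch and [0.996922]): 0.860000 × 0.996922 = 0.8574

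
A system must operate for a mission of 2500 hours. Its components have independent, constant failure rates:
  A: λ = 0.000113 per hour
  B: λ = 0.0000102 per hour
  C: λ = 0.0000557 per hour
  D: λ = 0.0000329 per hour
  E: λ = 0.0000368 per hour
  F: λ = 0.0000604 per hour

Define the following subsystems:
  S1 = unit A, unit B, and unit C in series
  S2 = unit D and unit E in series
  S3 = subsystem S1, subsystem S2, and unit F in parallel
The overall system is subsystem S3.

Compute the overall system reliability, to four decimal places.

R(A) = exp(−0.000113 × 2500) = 0.753897
R(B) = exp(−0.0000102 × 2500) = 0.974822
R(C) = exp(−0.0000557 × 2500) = 0.870010
R(D) = exp(−0.0000329 × 2500) = 0.921042
R(E) = exp(−0.0000368 × 2500) = 0.912105
R(F) = exp(−0.0000604 × 2500) = 0.859848
Series (A, B, and C): 0.753897 × 0.974822 × 0.870010 = 0.639384
Series (D and E): 0.921042 × 0.912105 = 0.840087
Parallel ([0.639384], [0.840087], and F): 1 − (1 − 0.639384)(1 − 0.840087)(1 − 0.859848) = 0.9919

0.9919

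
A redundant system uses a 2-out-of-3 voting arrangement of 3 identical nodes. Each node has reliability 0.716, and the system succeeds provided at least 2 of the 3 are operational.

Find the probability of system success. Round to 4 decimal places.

R = Σ_{i=2}^{3} C(3,i) p^i (1−p)^{3−i} with p = 0.716
C(3,2)·0.716^2·0.284^1 = 0.436783
C(3,3)·0.716^3·0.284^0 = 0.367062
Sum = 0.8038

0.8038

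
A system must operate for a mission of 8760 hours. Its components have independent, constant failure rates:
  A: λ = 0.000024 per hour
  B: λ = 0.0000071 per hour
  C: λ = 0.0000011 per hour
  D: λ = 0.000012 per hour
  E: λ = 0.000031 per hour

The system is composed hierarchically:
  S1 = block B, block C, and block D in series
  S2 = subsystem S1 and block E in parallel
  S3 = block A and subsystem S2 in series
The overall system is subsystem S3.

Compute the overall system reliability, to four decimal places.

R(A) = exp(−0.000024 × 8760) = 0.810390
R(B) = exp(−0.0000071 × 8760) = 0.939699
R(C) = exp(−0.0000011 × 8760) = 0.990410
R(D) = exp(−0.000012 × 8760) = 0.900216
R(E) = exp(−0.000031 × 8760) = 0.762190
Series (B, C, and D): 0.939699 × 0.990410 × 0.900216 = 0.837820
Parallel ([0.837820] and E): 1 − (1 − 0.837820)(1 − 0.762190) = 0.961432
Series (A and [0.961432]): 0.810390 × 0.961432 = 0.7791

0.7791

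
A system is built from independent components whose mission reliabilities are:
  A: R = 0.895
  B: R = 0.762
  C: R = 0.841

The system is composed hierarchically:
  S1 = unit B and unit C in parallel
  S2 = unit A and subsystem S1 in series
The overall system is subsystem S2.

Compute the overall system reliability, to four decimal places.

Parallel (B and C): 1 − (1 − 0.762000)(1 − 0.841000) = 0.962158
Series (A and [0.962158]): 0.895000 × 0.962158 = 0.8611

0.8611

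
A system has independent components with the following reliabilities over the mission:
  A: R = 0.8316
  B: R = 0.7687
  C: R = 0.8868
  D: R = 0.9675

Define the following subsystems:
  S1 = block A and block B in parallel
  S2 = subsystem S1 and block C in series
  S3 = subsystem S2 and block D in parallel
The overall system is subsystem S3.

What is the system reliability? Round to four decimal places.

0.9952

Parallel (A and B): 1 − (1 − 0.831600)(1 − 0.768700) = 0.961049
Series ([0.961049] and C): 0.961049 × 0.886800 = 0.852258
Parallel ([0.852258] and D): 1 − (1 − 0.852258)(1 − 0.967500) = 0.9952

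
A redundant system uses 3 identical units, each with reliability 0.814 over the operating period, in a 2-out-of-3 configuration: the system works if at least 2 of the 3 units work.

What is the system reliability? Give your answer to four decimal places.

0.9091

R = Σ_{i=2}^{3} C(3,i) p^i (1−p)^{3−i} with p = 0.814
C(3,2)·0.814^2·0.186^1 = 0.369729
C(3,3)·0.814^3·0.186^0 = 0.539353
Sum = 0.9091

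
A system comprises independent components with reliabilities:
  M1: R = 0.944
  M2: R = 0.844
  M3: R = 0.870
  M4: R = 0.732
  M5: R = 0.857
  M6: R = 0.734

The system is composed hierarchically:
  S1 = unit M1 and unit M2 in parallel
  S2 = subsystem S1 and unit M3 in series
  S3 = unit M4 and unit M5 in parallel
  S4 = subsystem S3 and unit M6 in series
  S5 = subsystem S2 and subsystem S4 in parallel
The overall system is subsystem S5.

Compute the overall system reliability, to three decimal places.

0.960

Parallel (M1 and M2): 1 − (1 − 0.94400)(1 − 0.84400) = 0.99126
Series ([0.99126] and M3): 0.99126 × 0.87000 = 0.86240
Parallel (M4 and M5): 1 − (1 − 0.73200)(1 − 0.85700) = 0.96168
Series ([0.96168] and M6): 0.96168 × 0.73400 = 0.70587
Parallel ([0.86240] and [0.70587]): 1 − (1 − 0.86240)(1 − 0.70587) = 0.960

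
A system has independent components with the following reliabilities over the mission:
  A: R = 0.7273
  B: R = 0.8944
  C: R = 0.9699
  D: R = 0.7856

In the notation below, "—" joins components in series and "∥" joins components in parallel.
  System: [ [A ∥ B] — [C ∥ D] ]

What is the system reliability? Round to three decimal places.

0.965

Parallel (A and B): 1 − (1 − 0.72730)(1 − 0.89440) = 0.97120
Parallel (C and D): 1 − (1 − 0.96990)(1 − 0.78560) = 0.99355
Series ([0.97120] and [0.99355]): 0.97120 × 0.99355 = 0.965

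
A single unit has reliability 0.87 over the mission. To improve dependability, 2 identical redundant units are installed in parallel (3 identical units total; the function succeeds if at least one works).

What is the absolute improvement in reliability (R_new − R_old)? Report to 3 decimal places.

0.128

R_before = 0.87
R_after = 1 − (1 − 0.87)^3 = 0.998
ΔR = 0.998 − 0.87 = 0.128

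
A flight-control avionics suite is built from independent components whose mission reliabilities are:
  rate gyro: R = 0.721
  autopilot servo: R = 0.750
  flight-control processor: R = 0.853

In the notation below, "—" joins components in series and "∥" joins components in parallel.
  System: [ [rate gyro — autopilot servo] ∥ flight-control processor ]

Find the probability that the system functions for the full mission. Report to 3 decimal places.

0.932

Series (rate gyro and autopilot servo): 0.72100 × 0.75000 = 0.54075
Parallel ([0.54075] and flight-control processor): 1 − (1 − 0.54075)(1 − 0.85300) = 0.932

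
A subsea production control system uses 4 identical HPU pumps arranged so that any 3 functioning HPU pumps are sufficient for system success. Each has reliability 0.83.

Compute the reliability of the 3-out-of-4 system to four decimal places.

0.8634

R = Σ_{i=3}^{4} C(4,i) p^i (1−p)^{4−i} with p = 0.83
C(4,3)·0.83^3·0.17^1 = 0.388815
C(4,4)·0.83^4·0.17^0 = 0.474583
Sum = 0.8634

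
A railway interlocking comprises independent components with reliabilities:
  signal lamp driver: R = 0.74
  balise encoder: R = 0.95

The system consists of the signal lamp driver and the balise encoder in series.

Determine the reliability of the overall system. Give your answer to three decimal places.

Series (signal lamp driver and balise encoder): 0.74000 × 0.95000 = 0.703

0.703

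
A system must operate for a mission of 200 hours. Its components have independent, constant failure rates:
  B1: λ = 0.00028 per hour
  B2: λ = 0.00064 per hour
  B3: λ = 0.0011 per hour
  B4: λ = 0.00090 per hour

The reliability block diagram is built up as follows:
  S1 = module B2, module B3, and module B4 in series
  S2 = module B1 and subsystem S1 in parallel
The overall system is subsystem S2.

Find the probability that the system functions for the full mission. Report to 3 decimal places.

0.978

R(B1) = exp(−0.00028 × 200) = 0.94554
R(B2) = exp(−0.00064 × 200) = 0.87985
R(B3) = exp(−0.0011 × 200) = 0.80252
R(B4) = exp(−0.00090 × 200) = 0.83527
Series (B2, B3, and B4): 0.87985 × 0.80252 × 0.83527 = 0.58978
Parallel (B1 and [0.58978]): 1 − (1 − 0.94554)(1 − 0.58978) = 0.978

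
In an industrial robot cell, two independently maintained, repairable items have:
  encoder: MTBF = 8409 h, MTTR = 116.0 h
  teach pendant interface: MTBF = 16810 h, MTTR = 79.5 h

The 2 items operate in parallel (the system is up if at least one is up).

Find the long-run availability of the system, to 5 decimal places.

A(encoder) = MTBF/(MTBF+MTTR) = 8409/(8409+116.0) = 0.986393
A(teach pendant interface) = MTBF/(MTBF+MTTR) = 16810/(16810+79.5) = 0.995293
Parallel availability: 1 − (1 − 0.986393)(1 − 0.995293) = 0.99994

0.99994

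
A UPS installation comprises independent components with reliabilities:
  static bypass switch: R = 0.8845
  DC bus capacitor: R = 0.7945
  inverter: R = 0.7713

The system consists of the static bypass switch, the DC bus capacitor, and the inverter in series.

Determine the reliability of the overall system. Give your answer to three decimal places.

0.542

Series (static bypass switch, DC bus capacitor, and inverter): 0.88450 × 0.79450 × 0.77130 = 0.542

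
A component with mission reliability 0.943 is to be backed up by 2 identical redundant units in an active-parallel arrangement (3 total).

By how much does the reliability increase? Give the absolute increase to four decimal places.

R_before = 0.943
R_after = 1 − (1 − 0.943)^3 = 0.9998
ΔR = 0.9998 − 0.943 = 0.0568

0.0568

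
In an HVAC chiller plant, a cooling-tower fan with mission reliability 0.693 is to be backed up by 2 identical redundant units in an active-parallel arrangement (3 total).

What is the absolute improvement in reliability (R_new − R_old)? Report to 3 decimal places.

0.278

R_before = 0.693
R_after = 1 − (1 − 0.693)^3 = 0.971
ΔR = 0.971 − 0.693 = 0.278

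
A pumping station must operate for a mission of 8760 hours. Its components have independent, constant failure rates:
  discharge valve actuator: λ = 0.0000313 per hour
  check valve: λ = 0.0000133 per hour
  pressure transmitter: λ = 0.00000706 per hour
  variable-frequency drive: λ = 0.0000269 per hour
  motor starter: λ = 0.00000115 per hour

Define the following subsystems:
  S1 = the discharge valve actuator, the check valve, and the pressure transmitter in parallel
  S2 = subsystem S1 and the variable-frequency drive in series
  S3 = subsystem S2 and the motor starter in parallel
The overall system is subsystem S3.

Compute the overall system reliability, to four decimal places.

0.9979

R(discharge valve actuator) = exp(−0.0000313 × 8760) = 0.760189
R(check valve) = exp(−0.0000133 × 8760) = 0.890023
R(pressure transmitter) = exp(−0.00000706 × 8760) = 0.940028
R(variable-frequency drive) = exp(−0.0000269 × 8760) = 0.790062
R(motor starter) = exp(−0.00000115 × 8760) = 0.989977
Parallel (discharge valve actuator, check valve, and pressure transmitter): 1 − (1 − 0.760189)(1 − 0.890023)(1 − 0.940028) = 0.998418
Series ([0.998418] and variable-frequency drive): 0.998418 × 0.790062 = 0.788812
Parallel ([0.788812] and motor starter): 1 − (1 − 0.788812)(1 − 0.989977) = 0.9979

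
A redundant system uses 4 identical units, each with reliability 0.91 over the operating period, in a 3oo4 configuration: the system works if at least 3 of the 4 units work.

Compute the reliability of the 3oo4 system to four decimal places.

0.9570

R = Σ_{i=3}^{4} C(4,i) p^i (1−p)^{4−i} with p = 0.91
C(4,3)·0.91^3·0.09^1 = 0.271286
C(4,4)·0.91^4·0.09^0 = 0.685750
Sum = 0.9570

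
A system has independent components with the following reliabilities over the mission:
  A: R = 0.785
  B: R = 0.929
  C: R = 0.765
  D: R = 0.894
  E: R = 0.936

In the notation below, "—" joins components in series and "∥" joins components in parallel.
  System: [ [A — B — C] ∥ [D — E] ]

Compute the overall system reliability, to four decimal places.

0.9278

Series (A, B, and C): 0.785000 × 0.929000 × 0.765000 = 0.557888
Series (D and E): 0.894000 × 0.936000 = 0.836784
Parallel ([0.557888] and [0.836784]): 1 − (1 − 0.557888)(1 − 0.836784) = 0.9278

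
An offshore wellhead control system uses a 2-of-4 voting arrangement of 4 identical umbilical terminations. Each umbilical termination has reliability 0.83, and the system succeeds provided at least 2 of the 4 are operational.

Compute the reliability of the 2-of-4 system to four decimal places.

R = Σ_{i=2}^{4} C(4,i) p^i (1−p)^{4−i} with p = 0.83
C(4,2)·0.83^2·0.17^2 = 0.119455
C(4,3)·0.83^3·0.17^1 = 0.388815
C(4,4)·0.83^4·0.17^0 = 0.474583
Sum = 0.9829

0.9829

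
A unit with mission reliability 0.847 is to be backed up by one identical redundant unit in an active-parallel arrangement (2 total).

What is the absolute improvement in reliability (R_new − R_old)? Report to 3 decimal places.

R_before = 0.847
R_after = 1 − (1 − 0.847)^2 = 0.977
ΔR = 0.977 − 0.847 = 0.130

0.130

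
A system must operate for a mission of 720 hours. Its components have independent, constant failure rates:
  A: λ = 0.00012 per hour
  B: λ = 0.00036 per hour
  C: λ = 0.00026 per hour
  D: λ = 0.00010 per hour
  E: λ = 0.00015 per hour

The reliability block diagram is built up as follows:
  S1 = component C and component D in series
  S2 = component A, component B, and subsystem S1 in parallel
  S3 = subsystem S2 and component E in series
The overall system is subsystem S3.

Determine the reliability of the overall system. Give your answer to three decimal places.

0.894

R(A) = exp(−0.00012 × 720) = 0.91723
R(B) = exp(−0.00036 × 720) = 0.77167
R(C) = exp(−0.00026 × 720) = 0.82928
R(D) = exp(−0.00010 × 720) = 0.93053
R(E) = exp(−0.00015 × 720) = 0.89763
Series (C and D): 0.82928 × 0.93053 = 0.77167
Parallel (A, B, and [0.77167]): 1 − (1 − 0.91723)(1 − 0.77167)(1 − 0.77167) = 0.99568
Series ([0.99568] and E): 0.99568 × 0.89763 = 0.894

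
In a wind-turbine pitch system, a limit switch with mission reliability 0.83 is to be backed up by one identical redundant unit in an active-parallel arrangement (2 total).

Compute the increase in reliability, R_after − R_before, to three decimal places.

0.141

R_before = 0.83
R_after = 1 − (1 − 0.83)^2 = 0.971
ΔR = 0.971 − 0.83 = 0.141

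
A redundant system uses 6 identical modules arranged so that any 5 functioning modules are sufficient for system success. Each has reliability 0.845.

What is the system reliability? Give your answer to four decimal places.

R = Σ_{i=5}^{6} C(6,i) p^i (1−p)^{6−i} with p = 0.845
C(6,5)·0.845^5·0.155^1 = 0.400651
C(6,6)·0.845^6·0.155^0 = 0.364033
Sum = 0.7647

0.7647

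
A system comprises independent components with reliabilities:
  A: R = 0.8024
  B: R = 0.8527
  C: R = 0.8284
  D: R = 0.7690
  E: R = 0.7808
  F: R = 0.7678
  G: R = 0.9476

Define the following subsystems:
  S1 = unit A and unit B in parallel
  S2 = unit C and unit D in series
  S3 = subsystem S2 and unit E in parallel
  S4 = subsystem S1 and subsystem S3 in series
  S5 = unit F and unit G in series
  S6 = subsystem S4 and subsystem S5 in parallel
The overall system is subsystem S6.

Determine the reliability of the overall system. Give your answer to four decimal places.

0.9710

Parallel (A and B): 1 − (1 − 0.802400)(1 − 0.852700) = 0.970894
Series (C and D): 0.828400 × 0.769000 = 0.637040
Parallel ([0.637040] and E): 1 − (1 − 0.637040)(1 − 0.780800) = 0.920439
Series ([0.970894] and [0.920439]): 0.970894 × 0.920439 = 0.893649
Series (F and G): 0.767800 × 0.947600 = 0.727567
Parallel ([0.893649] and [0.727567]): 1 − (1 − 0.893649)(1 − 0.727567) = 0.9710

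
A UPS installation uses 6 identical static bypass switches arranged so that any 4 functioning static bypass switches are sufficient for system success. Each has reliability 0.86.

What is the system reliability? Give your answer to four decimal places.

R = Σ_{i=4}^{6} C(6,i) p^i (1−p)^{6−i} with p = 0.86
C(6,4)·0.86^4·0.14^2 = 0.160820
C(6,5)·0.86^5·0.14^1 = 0.395159
C(6,6)·0.86^6·0.14^0 = 0.404567
Sum = 0.9605

0.9605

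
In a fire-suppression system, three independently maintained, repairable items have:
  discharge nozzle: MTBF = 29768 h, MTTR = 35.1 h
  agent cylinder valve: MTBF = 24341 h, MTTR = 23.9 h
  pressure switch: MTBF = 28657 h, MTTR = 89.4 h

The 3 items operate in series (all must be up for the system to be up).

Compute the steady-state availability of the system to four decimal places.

0.9947

A(discharge nozzle) = MTBF/(MTBF+MTTR) = 29768/(29768+35.1) = 0.998822
A(agent cylinder valve) = MTBF/(MTBF+MTTR) = 24341/(24341+23.9) = 0.999019
A(pressure switch) = MTBF/(MTBF+MTTR) = 28657/(28657+89.4) = 0.996890
Series availability: 0.998822 × 0.999019 × 0.996890 = 0.9947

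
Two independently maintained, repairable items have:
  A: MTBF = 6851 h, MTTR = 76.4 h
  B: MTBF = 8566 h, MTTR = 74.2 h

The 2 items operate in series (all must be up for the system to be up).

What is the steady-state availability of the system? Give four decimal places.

A(A) = MTBF/(MTBF+MTTR) = 6851/(6851+76.4) = 0.988971
A(B) = MTBF/(MTBF+MTTR) = 8566/(8566+74.2) = 0.991412
Series availability: 0.988971 × 0.991412 = 0.9805

0.9805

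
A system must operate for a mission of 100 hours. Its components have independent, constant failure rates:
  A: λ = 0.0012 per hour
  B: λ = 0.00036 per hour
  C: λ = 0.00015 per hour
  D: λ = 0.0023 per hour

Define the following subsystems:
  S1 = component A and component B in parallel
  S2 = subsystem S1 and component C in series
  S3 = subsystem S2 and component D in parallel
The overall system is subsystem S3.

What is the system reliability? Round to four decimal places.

R(A) = exp(−0.0012 × 100) = 0.886920
R(B) = exp(−0.00036 × 100) = 0.964640
R(C) = exp(−0.00015 × 100) = 0.985112
R(D) = exp(−0.0023 × 100) = 0.794534
Parallel (A and B): 1 − (1 − 0.886920)(1 − 0.964640) = 0.996001
Series ([0.996001] and C): 0.996001 × 0.985112 = 0.981173
Parallel ([0.981173] and D): 1 − (1 − 0.981173)(1 − 0.794534) = 0.9961

0.9961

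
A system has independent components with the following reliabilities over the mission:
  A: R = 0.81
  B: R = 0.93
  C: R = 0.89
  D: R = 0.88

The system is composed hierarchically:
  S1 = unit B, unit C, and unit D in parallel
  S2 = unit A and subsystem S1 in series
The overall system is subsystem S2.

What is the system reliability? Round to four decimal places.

0.8093

Parallel (B, C, and D): 1 − (1 − 0.930000)(1 − 0.890000)(1 − 0.880000) = 0.999076
Series (A and [0.999076]): 0.810000 × 0.999076 = 0.8093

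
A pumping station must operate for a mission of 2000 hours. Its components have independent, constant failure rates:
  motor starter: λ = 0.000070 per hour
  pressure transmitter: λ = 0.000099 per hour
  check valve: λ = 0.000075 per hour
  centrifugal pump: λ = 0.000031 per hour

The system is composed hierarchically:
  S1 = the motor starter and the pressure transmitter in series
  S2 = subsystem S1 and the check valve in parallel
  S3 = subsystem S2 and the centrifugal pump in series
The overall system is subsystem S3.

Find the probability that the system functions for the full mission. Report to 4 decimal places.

0.9023

R(motor starter) = exp(−0.000070 × 2000) = 0.869358
R(pressure transmitter) = exp(−0.000099 × 2000) = 0.820370
R(check valve) = exp(−0.000075 × 2000) = 0.860708
R(centrifugal pump) = exp(−0.000031 × 2000) = 0.939883
Series (motor starter and pressure transmitter): 0.869358 × 0.820370 = 0.713195
Parallel ([0.713195] and check valve): 1 − (1 − 0.713195)(1 − 0.860708) = 0.960050
Series ([0.960050] and centrifugal pump): 0.960050 × 0.939883 = 0.9023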